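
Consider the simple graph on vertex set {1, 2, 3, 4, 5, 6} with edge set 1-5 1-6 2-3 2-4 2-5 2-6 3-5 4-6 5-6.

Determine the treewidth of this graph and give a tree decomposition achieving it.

Every bag has size at most 3, so the width is 3 − 1 = 2 and tw(G) ≤ 2. On the other hand G contains the 3-clique {1, 5, 6}. A clique must lie in a single bag of any decomposition, so no decomposition can have width below 2. Combining the bounds, tw(G) = 2.

Treewidth 2.
Bags: B1 = {2, 5, 6}  B2 = {2, 3, 5}  B3 = {2, 4, 6}  B4 = {1, 5, 6}
Tree: B1–B2, B1–B3, B1–B4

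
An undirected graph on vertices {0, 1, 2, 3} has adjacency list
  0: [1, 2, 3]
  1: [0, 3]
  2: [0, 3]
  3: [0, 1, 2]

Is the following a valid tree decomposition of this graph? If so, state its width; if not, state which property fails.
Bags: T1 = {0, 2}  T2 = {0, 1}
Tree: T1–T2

No — vertex 3 appears in no bag.

A tree decomposition must satisfy three properties: every vertex lies in some bag; for every edge, both endpoints lie together in some bag; and for every vertex, the bags containing it form a connected subtree. Here vertex 3 appears in no bag, so the decomposition is invalid.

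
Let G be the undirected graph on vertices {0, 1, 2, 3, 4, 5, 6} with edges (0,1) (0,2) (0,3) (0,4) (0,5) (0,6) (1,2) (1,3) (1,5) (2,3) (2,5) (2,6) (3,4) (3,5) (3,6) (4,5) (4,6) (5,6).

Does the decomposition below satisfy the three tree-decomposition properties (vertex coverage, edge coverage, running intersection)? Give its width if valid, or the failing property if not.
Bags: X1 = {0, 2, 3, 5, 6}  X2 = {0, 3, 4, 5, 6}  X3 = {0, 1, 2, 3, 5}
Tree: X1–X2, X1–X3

Checking the three conditions: (i) the bags cover all of {0, 1, 2, 3, 4, 5, 6}; (ii) for each edge, some bag contains both endpoints; (iii) the bags containing any fixed vertex form a subtree. All hold, so the decomposition is valid with width 5 − 1 = 4.

Yes; width 4.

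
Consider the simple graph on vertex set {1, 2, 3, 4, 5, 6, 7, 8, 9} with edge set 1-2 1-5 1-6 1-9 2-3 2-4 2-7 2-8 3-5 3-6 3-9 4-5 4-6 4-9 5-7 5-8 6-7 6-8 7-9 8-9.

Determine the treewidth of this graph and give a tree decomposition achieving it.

Treewidth 4.
Bags: B1 = {2, 4, 5, 6, 9}  B2 = {2, 5, 6, 7, 9}  B3 = {2, 3, 5, 6, 9}  B4 = {1, 2, 5, 6, 9}  B5 = {2, 5, 6, 8, 9}
Tree: B1–B2, B2–B3, B3–B4, B4–B5

Every bag has size at most 5, so the width is 5 − 1 = 4 and tw(G) ≤ 4. For the lower bound: the 5 vertex sets {4,6}, {5,7}, {3,9}, {2}, {1} are disjoint, each induces a connected subgraph, and every pair is joined by at least one edge of G. Contracting each set to a single vertex therefore yields K_{5} as a minor, and since treewidth is minor-monotone, tw(G) ≥ tw(K_{5}) = 4. The upper and lower bounds meet at 4, so that is the treewidth.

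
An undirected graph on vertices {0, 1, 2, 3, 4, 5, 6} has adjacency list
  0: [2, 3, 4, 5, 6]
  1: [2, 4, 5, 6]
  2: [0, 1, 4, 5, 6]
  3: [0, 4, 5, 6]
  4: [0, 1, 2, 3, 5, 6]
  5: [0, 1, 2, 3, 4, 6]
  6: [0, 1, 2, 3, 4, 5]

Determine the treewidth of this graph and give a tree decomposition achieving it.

Treewidth 4.
One such decomposition:
Bags: B1 = {0, 2, 4, 5, 6}  B2 = {1, 2, 4, 5, 6}  B3 = {0, 3, 4, 5, 6}
Tree: B1–B2, B1–B3

The largest bag has 5 vertices, giving width 4; this decomposition certifies tw(G) ≤ 4. For the lower bound, the 5 vertices {0, 2, 4, 5, 6} are pairwise adjacent, and any tree decomposition puts a clique entirely inside one bag — forcing width ≥ 4. Hence tw(G) = 4 exactly.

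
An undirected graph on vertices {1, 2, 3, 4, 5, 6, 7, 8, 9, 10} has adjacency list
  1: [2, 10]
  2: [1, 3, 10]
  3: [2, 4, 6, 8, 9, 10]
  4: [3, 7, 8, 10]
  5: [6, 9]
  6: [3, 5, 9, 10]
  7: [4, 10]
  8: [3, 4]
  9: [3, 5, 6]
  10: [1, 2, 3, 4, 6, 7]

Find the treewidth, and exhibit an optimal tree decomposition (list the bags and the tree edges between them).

Each bag holds 3 vertices, so the decomposition has width 2, which upper-bounds the treewidth. Conversely, {1, 2, 10} is a clique of size 3, and the vertices of any clique must share a bag in every tree decomposition; so some bag has ≥ 3 vertices and tw(G) ≥ 2. Combining the bounds, tw(G) = 2.

Treewidth 2.
One such decomposition:
Bags: B1 = {3, 6, 10}  B2 = {3, 4, 10}  B3 = {3, 4, 8}  B4 = {2, 3, 10}  B5 = {3, 6, 9}  B6 = {5, 6, 9}  B7 = {1, 2, 10}  B8 = {4, 7, 10}
Tree: B1–B2, B2–B3, B1–B4, B1–B5, B5–B6, B4–B7, B2–B8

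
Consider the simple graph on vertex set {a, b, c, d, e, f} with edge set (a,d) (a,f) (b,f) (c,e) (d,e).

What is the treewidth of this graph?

A width-1 tree decomposition is:
Bags: B1 = {b, f}  B2 = {a, f}  B3 = {a, d}  B4 = {d, e}  B5 = {c, e}
Tree: B1–B2, B2–B3, B3–B4, B4–B5
The largest bag has 2 vertices, giving width 1; this decomposition certifies tw(G) ≤ 1. G has an edge, so its treewidth is at least 1. Combining the bounds, tw(G) = 1.

1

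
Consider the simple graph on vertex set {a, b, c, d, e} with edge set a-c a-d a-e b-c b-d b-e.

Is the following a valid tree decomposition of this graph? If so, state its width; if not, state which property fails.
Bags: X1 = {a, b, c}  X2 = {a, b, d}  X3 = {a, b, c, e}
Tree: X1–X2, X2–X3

No — bags containing vertex c are not connected in the tree.

A tree decomposition must satisfy three properties: every vertex lies in some bag; for every edge, both endpoints lie together in some bag; and for every vertex, the bags containing it form a connected subtree. Here bags containing vertex c are not connected in the tree, so the decomposition is invalid.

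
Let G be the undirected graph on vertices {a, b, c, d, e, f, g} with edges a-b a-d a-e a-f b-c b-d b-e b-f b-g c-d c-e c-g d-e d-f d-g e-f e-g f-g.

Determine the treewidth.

4

A width-4 tree decomposition is:
Bags: B1 = {b, c, d, e, g}  B2 = {b, d, e, f, g}  B3 = {a, b, d, e, f}
Tree: B1–B2, B2–B3
Every bag has size at most 5, so the width is 5 − 1 = 4 and tw(G) ≤ 4. For the lower bound, the 5 vertices {b, c, d, e, g} are pairwise adjacent, and any tree decomposition puts a clique entirely inside one bag — forcing width ≥ 4. Combining the bounds, tw(G) = 4.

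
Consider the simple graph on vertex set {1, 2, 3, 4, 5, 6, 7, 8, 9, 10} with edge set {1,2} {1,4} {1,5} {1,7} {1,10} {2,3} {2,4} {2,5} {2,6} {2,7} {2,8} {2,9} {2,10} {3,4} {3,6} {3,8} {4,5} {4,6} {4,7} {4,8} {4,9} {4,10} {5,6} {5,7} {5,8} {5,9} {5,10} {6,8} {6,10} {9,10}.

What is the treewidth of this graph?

4

A width-4 tree decomposition is:
Bags: B1 = {2, 4, 5, 6, 10}  B2 = {1, 2, 4, 5, 10}  B3 = {2, 4, 5, 9, 10}  B4 = {1, 2, 4, 5, 7}  B5 = {2, 4, 5, 6, 8}  B6 = {2, 3, 4, 6, 8}
Tree: B1–B2, B1–B3, B2–B4, B1–B5, B5–B6
Each bag holds 5 vertices, so the decomposition has width 4, which upper-bounds the treewidth. Conversely, {2, 3, 4, 6, 8} is a clique of size 5, and the vertices of any clique must share a bag in every tree decomposition; so some bag has ≥ 5 vertices and tw(G) ≥ 4. Combining the bounds, tw(G) = 4.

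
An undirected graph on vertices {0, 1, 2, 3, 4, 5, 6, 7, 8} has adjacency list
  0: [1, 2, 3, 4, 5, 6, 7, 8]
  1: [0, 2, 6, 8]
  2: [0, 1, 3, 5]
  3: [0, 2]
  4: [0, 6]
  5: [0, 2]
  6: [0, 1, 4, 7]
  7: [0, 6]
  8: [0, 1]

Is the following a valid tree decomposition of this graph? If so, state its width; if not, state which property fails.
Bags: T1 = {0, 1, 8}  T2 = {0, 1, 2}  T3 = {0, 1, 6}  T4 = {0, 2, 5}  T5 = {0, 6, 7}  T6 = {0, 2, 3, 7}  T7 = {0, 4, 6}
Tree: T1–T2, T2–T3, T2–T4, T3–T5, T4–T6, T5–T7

A tree decomposition must satisfy three properties: every vertex lies in some bag; for every edge, both endpoints lie together in some bag; and for every vertex, the bags containing it form a connected subtree. Here bags containing vertex 7 are not connected in the tree, so the decomposition is invalid.

No — bags containing vertex 7 are not connected in the tree.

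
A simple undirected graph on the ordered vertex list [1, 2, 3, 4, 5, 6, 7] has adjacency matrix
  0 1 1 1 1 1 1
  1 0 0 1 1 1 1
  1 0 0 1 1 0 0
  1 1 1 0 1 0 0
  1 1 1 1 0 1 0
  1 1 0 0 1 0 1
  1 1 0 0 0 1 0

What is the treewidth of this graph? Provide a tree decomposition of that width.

Every bag has size at most 4, so the width is 4 − 1 = 3 and tw(G) ≤ 3. Conversely, {1, 2, 4, 5} is a clique of size 4, and the vertices of any clique must share a bag in every tree decomposition; so some bag has ≥ 4 vertices and tw(G) ≥ 3. Combining the bounds, tw(G) = 3.

Treewidth 3.
One optimal decomposition is:
Bags: B1 = {1, 2, 4, 5}  B2 = {1, 2, 5, 6}  B3 = {1, 3, 4, 5}  B4 = {1, 2, 6, 7}
Tree: B1–B2, B1–B3, B2–B4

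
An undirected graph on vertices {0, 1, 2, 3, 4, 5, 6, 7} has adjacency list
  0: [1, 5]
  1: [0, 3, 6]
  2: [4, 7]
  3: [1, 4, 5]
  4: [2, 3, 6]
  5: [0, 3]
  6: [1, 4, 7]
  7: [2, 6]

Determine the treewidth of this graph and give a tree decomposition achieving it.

Every bag has size at most 3, so the width is 3 − 1 = 2 and tw(G) ≤ 2. Since 2–7–6–4–2 is a cycle in G, G is not acyclic. Forests are exactly the graphs of treewidth ≤ 1, so tw(G) ≥ 2. The upper and lower bounds meet at 2, so that is the treewidth.

Treewidth 2.
One such decomposition:
Bags: B1 = {2, 4, 7}  B2 = {4, 6, 7}  B3 = {3, 4, 6}  B4 = {1, 3, 6}  B5 = {1, 3, 5}  B6 = {0, 1, 5}
Tree: B1–B2, B2–B3, B3–B4, B4–B5, B5–B6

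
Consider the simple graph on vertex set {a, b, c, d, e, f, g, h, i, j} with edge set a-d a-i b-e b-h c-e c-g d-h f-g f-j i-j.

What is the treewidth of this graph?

2

A width-2 tree decomposition is:
Bags: B1 = {c, e, g}  B2 = {b, e, g}  B3 = {b, g, h}  B4 = {d, g, h}  B5 = {a, d, g}  B6 = {a, g, i}  B7 = {g, i, j}  B8 = {f, g, j}
Tree: B1–B2, B2–B3, B3–B4, B4–B5, B5–B6, B6–B7, B7–B8
Every bag has size at most 3, so the width is 3 − 1 = 2 and tw(G) ≤ 2. Since g–c–e–b–h–d–a–i–j–f–g is a cycle in G, G is not acyclic. Forests are exactly the graphs of treewidth ≤ 1, so tw(G) ≥ 2. The upper and lower bounds meet at 2, so that is the treewidth.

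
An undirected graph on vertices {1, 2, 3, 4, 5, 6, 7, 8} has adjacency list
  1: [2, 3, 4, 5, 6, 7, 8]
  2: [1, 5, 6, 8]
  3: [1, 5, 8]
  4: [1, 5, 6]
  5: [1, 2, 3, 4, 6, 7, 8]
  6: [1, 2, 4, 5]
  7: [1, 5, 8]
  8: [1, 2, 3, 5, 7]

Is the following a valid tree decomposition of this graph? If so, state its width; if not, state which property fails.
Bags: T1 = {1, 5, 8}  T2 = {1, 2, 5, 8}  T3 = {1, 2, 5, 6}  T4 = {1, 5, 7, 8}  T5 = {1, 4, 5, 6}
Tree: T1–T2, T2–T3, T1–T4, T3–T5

No — vertex 3 appears in no bag.

A tree decomposition must satisfy three properties: every vertex lies in some bag; for every edge, both endpoints lie together in some bag; and for every vertex, the bags containing it form a connected subtree. Here vertex 3 appears in no bag, so the decomposition is invalid.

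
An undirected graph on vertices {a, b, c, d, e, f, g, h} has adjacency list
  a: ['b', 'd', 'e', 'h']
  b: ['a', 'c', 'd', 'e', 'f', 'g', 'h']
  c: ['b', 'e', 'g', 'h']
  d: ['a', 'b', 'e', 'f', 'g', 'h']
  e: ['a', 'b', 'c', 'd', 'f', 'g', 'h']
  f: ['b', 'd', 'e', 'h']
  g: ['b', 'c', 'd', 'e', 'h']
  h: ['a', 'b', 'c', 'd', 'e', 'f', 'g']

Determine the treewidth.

4

A width-4 tree decomposition is:
Bags: B1 = {b, d, e, g, h}  B2 = {a, b, d, e, h}  B3 = {b, c, e, g, h}  B4 = {b, d, e, f, h}
Tree: B1–B2, B1–B3, B2–B4
Every bag has size at most 5, so the width is 5 − 1 = 4 and tw(G) ≤ 4. On the other hand G contains the 5-clique {b, d, e, g, h}. A clique must lie in a single bag of any decomposition, so no decomposition can have width below 4. Combining the bounds, tw(G) = 4.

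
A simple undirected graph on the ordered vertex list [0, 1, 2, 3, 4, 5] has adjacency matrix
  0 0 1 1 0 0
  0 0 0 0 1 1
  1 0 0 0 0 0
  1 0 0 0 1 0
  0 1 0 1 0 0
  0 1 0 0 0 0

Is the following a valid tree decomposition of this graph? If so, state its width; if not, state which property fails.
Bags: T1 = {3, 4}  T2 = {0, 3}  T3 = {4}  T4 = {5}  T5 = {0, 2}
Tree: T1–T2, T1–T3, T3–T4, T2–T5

A tree decomposition must satisfy three properties: every vertex lies in some bag; for every edge, both endpoints lie together in some bag; and for every vertex, the bags containing it form a connected subtree. Here vertex 1 appears in no bag, so the decomposition is invalid.

No — vertex 1 appears in no bag.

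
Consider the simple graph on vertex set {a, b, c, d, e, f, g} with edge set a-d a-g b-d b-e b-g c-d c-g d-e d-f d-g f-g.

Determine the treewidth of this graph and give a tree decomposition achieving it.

The largest bag has 3 vertices, giving width 2; this decomposition certifies tw(G) ≤ 2. On the other hand G contains the 3-clique {d, f, g}. A clique must lie in a single bag of any decomposition, so no decomposition can have width below 2. Hence tw(G) = 2 exactly.

Treewidth 2.
Bags: B1 = {d, f, g}  B2 = {b, d, g}  B3 = {a, d, g}  B4 = {b, d, e}  B5 = {c, d, g}
Tree: B1–B2, B2–B3, B2–B4, B2–B5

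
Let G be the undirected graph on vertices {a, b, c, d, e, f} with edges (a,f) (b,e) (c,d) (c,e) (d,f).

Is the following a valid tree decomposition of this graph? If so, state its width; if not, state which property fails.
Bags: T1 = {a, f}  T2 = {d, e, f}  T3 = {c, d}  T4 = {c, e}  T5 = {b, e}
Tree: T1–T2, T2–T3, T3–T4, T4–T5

No — bags containing vertex e are not connected in the tree.

A tree decomposition must satisfy three properties: every vertex lies in some bag; for every edge, both endpoints lie together in some bag; and for every vertex, the bags containing it form a connected subtree. Here bags containing vertex e are not connected in the tree, so the decomposition is invalid.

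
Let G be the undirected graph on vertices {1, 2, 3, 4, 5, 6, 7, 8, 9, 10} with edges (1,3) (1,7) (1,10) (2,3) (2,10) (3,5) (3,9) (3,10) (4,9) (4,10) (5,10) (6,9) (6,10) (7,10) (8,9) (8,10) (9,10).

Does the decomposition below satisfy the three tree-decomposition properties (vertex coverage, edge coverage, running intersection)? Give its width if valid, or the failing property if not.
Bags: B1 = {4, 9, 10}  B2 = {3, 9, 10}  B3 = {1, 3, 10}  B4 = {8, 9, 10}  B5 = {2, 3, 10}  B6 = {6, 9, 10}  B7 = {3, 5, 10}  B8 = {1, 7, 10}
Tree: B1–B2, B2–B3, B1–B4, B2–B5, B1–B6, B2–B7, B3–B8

Every vertex of G appears in some bag (union = {1, 2, 3, 4, 5, 6, 7, 8, 9, 10}); every edge is covered by a bag; and for each vertex v the set of bags containing v is connected in the bag tree. The decomposition is therefore valid. The largest bag has 3 vertices, so the width is 2.

Yes; width 2.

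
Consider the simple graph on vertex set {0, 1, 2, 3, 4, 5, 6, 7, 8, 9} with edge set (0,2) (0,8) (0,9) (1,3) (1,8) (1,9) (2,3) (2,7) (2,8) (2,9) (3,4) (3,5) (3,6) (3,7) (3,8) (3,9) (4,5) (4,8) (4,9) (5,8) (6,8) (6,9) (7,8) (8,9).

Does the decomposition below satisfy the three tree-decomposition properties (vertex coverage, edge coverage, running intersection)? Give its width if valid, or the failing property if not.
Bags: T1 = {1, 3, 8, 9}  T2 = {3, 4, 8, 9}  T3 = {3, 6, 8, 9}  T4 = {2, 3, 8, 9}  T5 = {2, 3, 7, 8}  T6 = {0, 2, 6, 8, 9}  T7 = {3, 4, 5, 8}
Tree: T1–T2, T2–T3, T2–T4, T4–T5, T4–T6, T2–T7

A tree decomposition must satisfy three properties: every vertex lies in some bag; for every edge, both endpoints lie together in some bag; and for every vertex, the bags containing it form a connected subtree. Here bags containing vertex 6 are not connected in the tree, so the decomposition is invalid.

No — bags containing vertex 6 are not connected in the tree.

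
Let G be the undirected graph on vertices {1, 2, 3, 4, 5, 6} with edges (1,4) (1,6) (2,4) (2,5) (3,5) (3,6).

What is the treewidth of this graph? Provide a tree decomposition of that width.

Every bag has size at most 3, so the width is 3 − 1 = 2 and tw(G) ≤ 2. For the lower bound, G contains the cycle 2–5–3–6–1–4–2, so G is not a forest; only forests have treewidth ≤ 1, hence tw(G) ≥ 2. Combining the bounds, tw(G) = 2.

Treewidth 2.
Bags: B1 = {2, 3, 5}  B2 = {2, 3, 6}  B3 = {1, 2, 6}  B4 = {1, 2, 4}
Tree: B1–B2, B2–B3, B3–B4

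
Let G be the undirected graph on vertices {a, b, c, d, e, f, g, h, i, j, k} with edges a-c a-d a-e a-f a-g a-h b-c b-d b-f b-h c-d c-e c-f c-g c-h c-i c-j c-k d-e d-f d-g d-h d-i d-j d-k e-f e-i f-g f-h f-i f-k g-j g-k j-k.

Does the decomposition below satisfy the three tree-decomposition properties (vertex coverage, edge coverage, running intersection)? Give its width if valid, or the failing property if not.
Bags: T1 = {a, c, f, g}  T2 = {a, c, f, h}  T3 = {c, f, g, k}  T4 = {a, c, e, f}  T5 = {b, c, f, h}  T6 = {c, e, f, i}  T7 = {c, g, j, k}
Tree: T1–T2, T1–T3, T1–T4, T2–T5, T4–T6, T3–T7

No — vertex d appears in no bag.

A tree decomposition must satisfy three properties: every vertex lies in some bag; for every edge, both endpoints lie together in some bag; and for every vertex, the bags containing it form a connected subtree. Here vertex d appears in no bag, so the decomposition is invalid.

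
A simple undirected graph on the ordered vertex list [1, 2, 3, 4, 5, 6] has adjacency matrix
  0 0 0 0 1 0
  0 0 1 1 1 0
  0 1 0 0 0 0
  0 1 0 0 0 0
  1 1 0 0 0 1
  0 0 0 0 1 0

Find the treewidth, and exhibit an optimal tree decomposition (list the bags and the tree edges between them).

Every bag has size at most 2, so the width is 2 − 1 = 1 and tw(G) ≤ 1. G has an edge, so its treewidth is at least 1. The upper and lower bounds meet at 1, so that is the treewidth.

Treewidth 1.
One such decomposition:
Bags: B1 = {5, 6}  B2 = {2, 5}  B3 = {2, 3}  B4 = {1, 5}  B5 = {2, 4}
Tree: B1–B2, B2–B3, B2–B4, B3–B5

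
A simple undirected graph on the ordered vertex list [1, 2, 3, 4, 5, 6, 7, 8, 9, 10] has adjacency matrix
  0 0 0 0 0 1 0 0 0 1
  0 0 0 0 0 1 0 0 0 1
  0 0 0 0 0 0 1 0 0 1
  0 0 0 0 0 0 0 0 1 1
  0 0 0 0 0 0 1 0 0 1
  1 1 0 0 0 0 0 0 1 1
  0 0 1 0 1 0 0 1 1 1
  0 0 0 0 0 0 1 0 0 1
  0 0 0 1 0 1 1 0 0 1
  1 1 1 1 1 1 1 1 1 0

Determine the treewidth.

A width-2 tree decomposition is:
Bags: B1 = {6, 9, 10}  B2 = {4, 9, 10}  B3 = {2, 6, 10}  B4 = {7, 9, 10}  B5 = {7, 8, 10}  B6 = {5, 7, 10}  B7 = {1, 6, 10}  B8 = {3, 7, 10}
Tree: B1–B2, B1–B3, B2–B4, B4–B5, B5–B6, B1–B7, B6–B8
The largest bag has 3 vertices, giving width 2; this decomposition certifies tw(G) ≤ 2. Conversely, {1, 6, 10} is a clique of size 3, and the vertices of any clique must share a bag in every tree decomposition; so some bag has ≥ 3 vertices and tw(G) ≥ 2. Hence tw(G) = 2 exactly.

2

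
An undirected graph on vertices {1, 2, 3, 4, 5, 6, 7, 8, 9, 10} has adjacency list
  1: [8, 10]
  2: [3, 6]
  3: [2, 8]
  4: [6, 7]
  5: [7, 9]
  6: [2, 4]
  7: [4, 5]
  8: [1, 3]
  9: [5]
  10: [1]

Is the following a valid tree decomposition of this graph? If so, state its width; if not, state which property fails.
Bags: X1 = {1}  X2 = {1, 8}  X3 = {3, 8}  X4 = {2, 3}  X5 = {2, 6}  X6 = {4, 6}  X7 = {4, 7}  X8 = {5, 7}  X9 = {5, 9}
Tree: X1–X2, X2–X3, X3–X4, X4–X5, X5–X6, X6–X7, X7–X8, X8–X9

A tree decomposition must satisfy three properties: every vertex lies in some bag; for every edge, both endpoints lie together in some bag; and for every vertex, the bags containing it form a connected subtree. Here vertex 10 appears in no bag, so the decomposition is invalid.

No — vertex 10 appears in no bag.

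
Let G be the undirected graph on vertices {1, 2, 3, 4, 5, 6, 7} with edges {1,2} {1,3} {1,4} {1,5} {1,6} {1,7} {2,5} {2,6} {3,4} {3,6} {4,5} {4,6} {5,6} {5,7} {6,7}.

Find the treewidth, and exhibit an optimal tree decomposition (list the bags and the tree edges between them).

Treewidth 3.
One optimal decomposition is:
Bags: B1 = {1, 3, 4, 6}  B2 = {1, 4, 5, 6}  B3 = {1, 5, 6, 7}  B4 = {1, 2, 5, 6}
Tree: B1–B2, B2–B3, B3–B4

Every bag has size at most 4, so the width is 4 − 1 = 3 and tw(G) ≤ 3. Conversely, {1, 3, 4, 6} is a clique of size 4, and the vertices of any clique must share a bag in every tree decomposition; so some bag has ≥ 4 vertices and tw(G) ≥ 3. Therefore the treewidth is 3.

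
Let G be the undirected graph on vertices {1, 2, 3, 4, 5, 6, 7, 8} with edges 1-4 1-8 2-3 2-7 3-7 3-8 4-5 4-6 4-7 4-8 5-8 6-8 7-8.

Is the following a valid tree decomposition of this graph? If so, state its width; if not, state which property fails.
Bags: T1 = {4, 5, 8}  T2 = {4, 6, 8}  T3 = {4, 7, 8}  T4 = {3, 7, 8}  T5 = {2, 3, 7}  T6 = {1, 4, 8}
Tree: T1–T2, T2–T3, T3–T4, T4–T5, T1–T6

Yes; width 2.

Every vertex of G appears in some bag (union = {1, 2, 3, 4, 5, 6, 7, 8}); every edge is covered by a bag; and for each vertex v the set of bags containing v is connected in the bag tree. The decomposition is therefore valid. The largest bag has 3 vertices, so the width is 2.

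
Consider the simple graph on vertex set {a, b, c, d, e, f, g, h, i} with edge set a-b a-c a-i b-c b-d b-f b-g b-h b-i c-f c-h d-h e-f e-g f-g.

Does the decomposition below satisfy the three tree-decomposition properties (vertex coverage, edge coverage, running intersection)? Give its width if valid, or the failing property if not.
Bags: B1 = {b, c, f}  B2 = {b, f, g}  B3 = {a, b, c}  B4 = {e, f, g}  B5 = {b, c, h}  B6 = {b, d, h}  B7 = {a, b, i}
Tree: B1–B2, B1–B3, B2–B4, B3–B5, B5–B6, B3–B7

Every vertex of G appears in some bag (union = {a, b, c, d, e, f, g, h, i}); every edge is covered by a bag; and for each vertex v the set of bags containing v is connected in the bag tree. The decomposition is therefore valid. The largest bag has 3 vertices, so the width is 2.

Yes; width 2.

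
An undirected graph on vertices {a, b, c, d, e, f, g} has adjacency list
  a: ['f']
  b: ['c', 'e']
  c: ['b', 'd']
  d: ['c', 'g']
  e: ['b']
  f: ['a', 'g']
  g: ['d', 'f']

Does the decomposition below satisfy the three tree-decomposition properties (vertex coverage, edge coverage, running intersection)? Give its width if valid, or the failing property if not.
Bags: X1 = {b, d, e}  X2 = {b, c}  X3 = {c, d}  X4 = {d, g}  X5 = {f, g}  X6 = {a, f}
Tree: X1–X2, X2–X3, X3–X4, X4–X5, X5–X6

No — bags containing vertex d are not connected in the tree.

A tree decomposition must satisfy three properties: every vertex lies in some bag; for every edge, both endpoints lie together in some bag; and for every vertex, the bags containing it form a connected subtree. Here bags containing vertex d are not connected in the tree, so the decomposition is invalid.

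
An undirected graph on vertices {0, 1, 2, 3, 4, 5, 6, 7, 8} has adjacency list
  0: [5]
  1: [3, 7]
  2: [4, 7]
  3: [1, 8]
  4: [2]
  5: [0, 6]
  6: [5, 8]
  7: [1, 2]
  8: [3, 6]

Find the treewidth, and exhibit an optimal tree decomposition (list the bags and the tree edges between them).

Treewidth 1.
One such decomposition:
Bags: B1 = {2, 4}  B2 = {2, 7}  B3 = {1, 7}  B4 = {1, 3}  B5 = {3, 8}  B6 = {6, 8}  B7 = {5, 6}  B8 = {0, 5}
Tree: B1–B2, B2–B3, B3–B4, B4–B5, B5–B6, B6–B7, B7–B8

Each bag holds 2 vertices, so the decomposition has width 1, which upper-bounds the treewidth. G has an edge, so its treewidth is at least 1. Therefore the treewidth is 1.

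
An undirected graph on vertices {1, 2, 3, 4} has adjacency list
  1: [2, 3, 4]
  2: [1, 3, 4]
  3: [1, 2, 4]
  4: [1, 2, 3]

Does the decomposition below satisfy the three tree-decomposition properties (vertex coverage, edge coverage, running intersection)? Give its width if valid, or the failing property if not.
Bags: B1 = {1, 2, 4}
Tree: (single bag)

A tree decomposition must satisfy three properties: every vertex lies in some bag; for every edge, both endpoints lie together in some bag; and for every vertex, the bags containing it form a connected subtree. Here vertex 3 appears in no bag, so the decomposition is invalid.

No — vertex 3 appears in no bag.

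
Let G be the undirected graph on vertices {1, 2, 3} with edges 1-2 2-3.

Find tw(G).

1

A width-1 tree decomposition is:
Bags: B1 = {2, 3}  B2 = {1, 2}
Tree: B1–B2
The largest bag has 2 vertices, giving width 1; this decomposition certifies tw(G) ≤ 1. G has an edge, so its treewidth is at least 1. The upper and lower bounds meet at 1, so that is the treewidth.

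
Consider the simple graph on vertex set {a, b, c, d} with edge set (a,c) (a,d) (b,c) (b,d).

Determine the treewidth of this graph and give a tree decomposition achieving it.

Each bag holds 3 vertices, so the decomposition has width 2, which upper-bounds the treewidth. The edges d–b–c–a–d form a cycle, so G is not a tree and its treewidth is at least 2. Therefore the treewidth is 2.

Treewidth 2.
One such decomposition:
Bags: B1 = {b, c, d}  B2 = {a, c, d}
Tree: B1–B2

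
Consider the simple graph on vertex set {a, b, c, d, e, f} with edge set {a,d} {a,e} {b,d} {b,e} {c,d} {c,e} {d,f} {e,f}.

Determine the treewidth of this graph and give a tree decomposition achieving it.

The largest bag has 3 vertices, giving width 2; this decomposition certifies tw(G) ≤ 2. Since d–b–e–f–d is a cycle in G, G is not acyclic. Forests are exactly the graphs of treewidth ≤ 1, so tw(G) ≥ 2. Therefore the treewidth is 2.

Treewidth 2.
One such decomposition:
Bags: B1 = {b, d, e}  B2 = {d, e, f}  B3 = {a, d, e}  B4 = {c, d, e}
Tree: B1–B2, B2–B3, B3–B4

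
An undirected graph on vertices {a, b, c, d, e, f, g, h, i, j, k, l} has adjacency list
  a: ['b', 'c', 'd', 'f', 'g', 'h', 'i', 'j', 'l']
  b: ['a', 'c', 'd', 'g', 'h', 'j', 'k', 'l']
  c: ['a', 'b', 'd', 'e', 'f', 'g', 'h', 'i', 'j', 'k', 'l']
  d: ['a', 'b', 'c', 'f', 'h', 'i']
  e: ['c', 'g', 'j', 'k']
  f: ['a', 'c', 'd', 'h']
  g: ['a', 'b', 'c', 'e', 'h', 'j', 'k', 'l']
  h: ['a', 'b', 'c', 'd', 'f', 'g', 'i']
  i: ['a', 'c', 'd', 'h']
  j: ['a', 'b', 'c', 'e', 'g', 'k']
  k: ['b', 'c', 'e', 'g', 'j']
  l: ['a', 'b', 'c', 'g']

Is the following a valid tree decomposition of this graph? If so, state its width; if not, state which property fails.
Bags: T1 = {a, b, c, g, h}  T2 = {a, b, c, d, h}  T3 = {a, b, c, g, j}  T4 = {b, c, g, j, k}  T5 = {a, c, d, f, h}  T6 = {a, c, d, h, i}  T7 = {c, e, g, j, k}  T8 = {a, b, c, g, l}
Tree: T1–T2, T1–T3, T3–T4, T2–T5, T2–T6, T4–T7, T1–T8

Vertex coverage: the bags together contain {a, b, c, d, e, f, g, h, i, j, k, l}, the full vertex set. Edge coverage: each edge of G has both endpoints in at least one bag. Running intersection: for every vertex, the bags containing it form a connected subtree. All three properties hold, so this is a valid tree decomposition of width max|bag| − 1 = 4, and hence tw(G) ≤ 4.

Yes; width 4.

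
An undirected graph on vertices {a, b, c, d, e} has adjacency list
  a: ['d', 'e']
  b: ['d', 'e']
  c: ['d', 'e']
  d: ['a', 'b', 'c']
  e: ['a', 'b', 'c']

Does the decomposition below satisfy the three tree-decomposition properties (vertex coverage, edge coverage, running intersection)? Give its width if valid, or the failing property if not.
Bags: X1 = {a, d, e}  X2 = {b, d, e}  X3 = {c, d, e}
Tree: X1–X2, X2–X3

Every vertex of G appears in some bag (union = {a, b, c, d, e}); every edge is covered by a bag; and for each vertex v the set of bags containing v is connected in the bag tree. The decomposition is therefore valid. The largest bag has 3 vertices, so the width is 2.

Yes; width 2.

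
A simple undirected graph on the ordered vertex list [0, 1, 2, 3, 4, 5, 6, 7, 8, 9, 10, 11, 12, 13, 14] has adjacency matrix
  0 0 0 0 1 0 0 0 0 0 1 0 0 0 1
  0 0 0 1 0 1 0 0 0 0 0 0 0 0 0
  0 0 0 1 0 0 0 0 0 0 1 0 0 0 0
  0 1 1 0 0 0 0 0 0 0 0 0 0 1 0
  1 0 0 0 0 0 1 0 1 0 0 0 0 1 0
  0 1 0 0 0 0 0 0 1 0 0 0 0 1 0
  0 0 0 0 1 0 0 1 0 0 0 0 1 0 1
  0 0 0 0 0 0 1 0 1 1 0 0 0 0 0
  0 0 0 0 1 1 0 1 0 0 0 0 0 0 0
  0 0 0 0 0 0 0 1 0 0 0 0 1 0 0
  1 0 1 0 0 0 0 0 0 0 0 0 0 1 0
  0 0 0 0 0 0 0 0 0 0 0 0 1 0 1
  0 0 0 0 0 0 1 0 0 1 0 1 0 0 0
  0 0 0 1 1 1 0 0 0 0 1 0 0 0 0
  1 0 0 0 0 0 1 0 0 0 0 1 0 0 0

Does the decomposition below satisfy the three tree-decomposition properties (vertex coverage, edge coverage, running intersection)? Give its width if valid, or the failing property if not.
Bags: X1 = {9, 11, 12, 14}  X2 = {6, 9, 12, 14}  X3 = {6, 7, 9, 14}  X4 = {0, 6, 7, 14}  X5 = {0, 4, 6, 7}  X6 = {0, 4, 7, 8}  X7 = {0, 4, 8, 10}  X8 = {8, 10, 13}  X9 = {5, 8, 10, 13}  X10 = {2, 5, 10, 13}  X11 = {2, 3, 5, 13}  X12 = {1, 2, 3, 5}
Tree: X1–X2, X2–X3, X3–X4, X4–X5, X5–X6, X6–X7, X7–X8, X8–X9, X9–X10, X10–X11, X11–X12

A tree decomposition must satisfy three properties: every vertex lies in some bag; for every edge, both endpoints lie together in some bag; and for every vertex, the bags containing it form a connected subtree. Here edge (4,13) lies in no bag, so the decomposition is invalid.

No — edge (4,13) lies in no bag.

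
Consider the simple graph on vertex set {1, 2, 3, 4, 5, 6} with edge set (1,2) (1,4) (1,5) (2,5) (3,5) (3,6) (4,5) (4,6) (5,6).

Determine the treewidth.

2

A width-2 tree decomposition is:
Bags: B1 = {4, 5, 6}  B2 = {1, 4, 5}  B3 = {3, 5, 6}  B4 = {1, 2, 5}
Tree: B1–B2, B1–B3, B2–B4
The largest bag has 3 vertices, giving width 2; this decomposition certifies tw(G) ≤ 2. On the other hand G contains the 3-clique {1, 2, 5}. A clique must lie in a single bag of any decomposition, so no decomposition can have width below 2. The upper and lower bounds meet at 2, so that is the treewidth.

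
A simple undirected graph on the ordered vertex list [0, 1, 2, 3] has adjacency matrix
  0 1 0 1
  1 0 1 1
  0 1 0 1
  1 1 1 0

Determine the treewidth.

A width-2 tree decomposition is:
Bags: B1 = {1, 2, 3}  B2 = {0, 1, 3}
Tree: B1–B2
Every bag has size at most 3, so the width is 3 − 1 = 2 and tw(G) ≤ 2. On the other hand G contains the 3-clique {0, 1, 3}. A clique must lie in a single bag of any decomposition, so no decomposition can have width below 2. The upper and lower bounds meet at 2, so that is the treewidth.

2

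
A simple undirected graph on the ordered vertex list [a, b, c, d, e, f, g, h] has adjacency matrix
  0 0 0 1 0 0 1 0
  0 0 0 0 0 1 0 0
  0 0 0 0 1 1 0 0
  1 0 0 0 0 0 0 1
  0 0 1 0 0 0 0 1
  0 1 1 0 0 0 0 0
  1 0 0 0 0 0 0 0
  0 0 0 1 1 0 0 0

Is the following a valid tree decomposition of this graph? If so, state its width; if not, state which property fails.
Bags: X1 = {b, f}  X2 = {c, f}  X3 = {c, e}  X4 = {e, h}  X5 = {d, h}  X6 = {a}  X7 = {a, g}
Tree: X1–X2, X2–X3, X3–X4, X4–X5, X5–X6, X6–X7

No — edge (d,a) lies in no bag.

A tree decomposition must satisfy three properties: every vertex lies in some bag; for every edge, both endpoints lie together in some bag; and for every vertex, the bags containing it form a connected subtree. Here edge (d,a) lies in no bag, so the decomposition is invalid.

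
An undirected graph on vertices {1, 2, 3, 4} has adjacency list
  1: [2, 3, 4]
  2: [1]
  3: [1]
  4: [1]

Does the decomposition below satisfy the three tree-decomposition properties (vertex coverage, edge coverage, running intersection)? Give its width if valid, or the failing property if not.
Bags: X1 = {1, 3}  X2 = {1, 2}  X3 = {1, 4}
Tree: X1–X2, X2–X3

Vertex coverage: the bags together contain {1, 2, 3, 4}, the full vertex set. Edge coverage: each edge of G has both endpoints in at least one bag. Running intersection: for every vertex, the bags containing it form a connected subtree. All three properties hold, so this is a valid tree decomposition of width max|bag| − 1 = 1, and hence tw(G) ≤ 1.

Yes; width 1.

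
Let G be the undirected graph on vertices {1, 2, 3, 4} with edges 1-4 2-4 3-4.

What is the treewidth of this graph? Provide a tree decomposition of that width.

Treewidth 1.
One optimal decomposition is:
Bags: B1 = {1, 4}  B2 = {3, 4}  B3 = {2, 4}
Tree: B1–B2, B2–B3

The largest bag has 2 vertices, giving width 1; this decomposition certifies tw(G) ≤ 1. Since G has at least one edge (e.g. 1–4), it is not an edgeless graph, so tw(G) ≥ 1. The upper and lower bounds meet at 1, so that is the treewidth.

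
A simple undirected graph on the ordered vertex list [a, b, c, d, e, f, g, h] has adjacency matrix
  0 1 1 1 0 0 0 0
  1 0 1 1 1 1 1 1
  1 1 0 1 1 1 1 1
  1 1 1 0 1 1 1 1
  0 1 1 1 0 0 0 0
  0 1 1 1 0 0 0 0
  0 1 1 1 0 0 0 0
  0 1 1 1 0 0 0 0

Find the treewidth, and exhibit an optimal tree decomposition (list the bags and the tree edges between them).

Each bag holds 4 vertices, so the decomposition has width 3, which upper-bounds the treewidth. Conversely, {b, c, d, f} is a clique of size 4, and the vertices of any clique must share a bag in every tree decomposition; so some bag has ≥ 4 vertices and tw(G) ≥ 3. Hence tw(G) = 3 exactly.

Treewidth 3.
Bags: B1 = {b, c, d, h}  B2 = {b, c, d, g}  B3 = {b, c, d, f}  B4 = {a, b, c, d}  B5 = {b, c, d, e}
Tree: B1–B2, B2–B3, B3–B4, B2–B5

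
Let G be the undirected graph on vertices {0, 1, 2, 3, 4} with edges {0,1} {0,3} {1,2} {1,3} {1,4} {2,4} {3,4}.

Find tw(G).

2

A width-2 tree decomposition is:
Bags: B1 = {0, 1, 3}  B2 = {1, 3, 4}  B3 = {1, 2, 4}
Tree: B1–B2, B2–B3
The largest bag has 3 vertices, giving width 2; this decomposition certifies tw(G) ≤ 2. Conversely, {1, 2, 4} is a clique of size 3, and the vertices of any clique must share a bag in every tree decomposition; so some bag has ≥ 3 vertices and tw(G) ≥ 2. The upper and lower bounds meet at 2, so that is the treewidth.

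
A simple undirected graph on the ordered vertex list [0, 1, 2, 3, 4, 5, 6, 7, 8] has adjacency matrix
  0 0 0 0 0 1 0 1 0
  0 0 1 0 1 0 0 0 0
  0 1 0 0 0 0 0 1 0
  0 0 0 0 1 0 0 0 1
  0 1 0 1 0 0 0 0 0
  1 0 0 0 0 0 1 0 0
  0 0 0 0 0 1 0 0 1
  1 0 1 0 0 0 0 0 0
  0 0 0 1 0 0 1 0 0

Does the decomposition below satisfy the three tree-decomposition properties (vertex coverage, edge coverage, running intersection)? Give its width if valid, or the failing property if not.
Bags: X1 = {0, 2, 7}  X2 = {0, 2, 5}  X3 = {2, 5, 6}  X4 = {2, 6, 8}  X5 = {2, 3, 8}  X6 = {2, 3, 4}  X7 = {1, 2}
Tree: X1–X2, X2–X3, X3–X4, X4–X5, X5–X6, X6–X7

A tree decomposition must satisfy three properties: every vertex lies in some bag; for every edge, both endpoints lie together in some bag; and for every vertex, the bags containing it form a connected subtree. Here edge (4,1) lies in no bag, so the decomposition is invalid.

No — edge (4,1) lies in no bag.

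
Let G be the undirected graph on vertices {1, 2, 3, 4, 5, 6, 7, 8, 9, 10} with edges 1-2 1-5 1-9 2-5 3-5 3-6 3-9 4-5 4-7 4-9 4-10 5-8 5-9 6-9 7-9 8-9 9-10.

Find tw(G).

A width-2 tree decomposition is:
Bags: B1 = {3, 5, 9}  B2 = {4, 5, 9}  B3 = {5, 8, 9}  B4 = {4, 9, 10}  B5 = {1, 5, 9}  B6 = {1, 2, 5}  B7 = {3, 6, 9}  B8 = {4, 7, 9}
Tree: B1–B2, B1–B3, B2–B4, B3–B5, B5–B6, B1–B7, B2–B8
Every bag has size at most 3, so the width is 3 − 1 = 2 and tw(G) ≤ 2. Conversely, {4, 9, 10} is a clique of size 3, and the vertices of any clique must share a bag in every tree decomposition; so some bag has ≥ 3 vertices and tw(G) ≥ 2. Combining the bounds, tw(G) = 2.

2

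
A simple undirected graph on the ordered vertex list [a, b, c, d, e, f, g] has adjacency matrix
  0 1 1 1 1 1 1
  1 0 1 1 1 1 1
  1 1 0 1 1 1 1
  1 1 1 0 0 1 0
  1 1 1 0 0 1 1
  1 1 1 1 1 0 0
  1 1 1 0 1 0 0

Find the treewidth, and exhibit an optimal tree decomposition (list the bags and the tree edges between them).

Each bag holds 5 vertices, so the decomposition has width 4, which upper-bounds the treewidth. For the lower bound, the 5 vertices {a, b, c, d, f} are pairwise adjacent, and any tree decomposition puts a clique entirely inside one bag — forcing width ≥ 4. Hence tw(G) = 4 exactly.

Treewidth 4.
Bags: B1 = {a, b, c, d, f}  B2 = {a, b, c, e, f}  B3 = {a, b, c, e, g}
Tree: B1–B2, B2–B3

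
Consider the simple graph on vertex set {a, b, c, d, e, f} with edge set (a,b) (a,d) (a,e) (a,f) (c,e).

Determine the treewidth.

1

A width-1 tree decomposition is:
Bags: B1 = {a, b}  B2 = {a, f}  B3 = {a, e}  B4 = {a, d}  B5 = {c, e}
Tree: B1–B2, B1–B3, B3–B4, B3–B5
Every bag has size at most 2, so the width is 2 − 1 = 1 and tw(G) ≤ 1. Since G has at least one edge (e.g. b–a), it is not an edgeless graph, so tw(G) ≥ 1. Hence tw(G) = 1 exactly.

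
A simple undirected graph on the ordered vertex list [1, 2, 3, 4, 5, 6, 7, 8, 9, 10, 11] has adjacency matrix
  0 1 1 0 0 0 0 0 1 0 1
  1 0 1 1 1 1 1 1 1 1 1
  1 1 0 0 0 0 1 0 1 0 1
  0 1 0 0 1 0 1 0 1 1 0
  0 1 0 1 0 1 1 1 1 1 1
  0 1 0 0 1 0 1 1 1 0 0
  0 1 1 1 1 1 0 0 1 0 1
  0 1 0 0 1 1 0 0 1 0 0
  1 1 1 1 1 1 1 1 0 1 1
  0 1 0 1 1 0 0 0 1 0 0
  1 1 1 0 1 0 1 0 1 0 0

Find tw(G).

4

A width-4 tree decomposition is:
Bags: B1 = {2, 5, 6, 7, 9}  B2 = {2, 4, 5, 7, 9}  B3 = {2, 5, 6, 8, 9}  B4 = {2, 5, 7, 9, 11}  B5 = {2, 3, 7, 9, 11}  B6 = {2, 4, 5, 9, 10}  B7 = {1, 2, 3, 9, 11}
Tree: B1–B2, B1–B3, B1–B4, B4–B5, B2–B6, B5–B7
Every bag has size at most 5, so the width is 5 − 1 = 4 and tw(G) ≤ 4. On the other hand G contains the 5-clique {1, 2, 3, 9, 11}. A clique must lie in a single bag of any decomposition, so no decomposition can have width below 4. The upper and lower bounds meet at 4, so that is the treewidth.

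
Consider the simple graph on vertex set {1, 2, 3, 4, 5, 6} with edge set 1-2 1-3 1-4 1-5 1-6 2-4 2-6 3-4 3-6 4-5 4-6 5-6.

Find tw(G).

A width-3 tree decomposition is:
Bags: B1 = {1, 3, 4, 6}  B2 = {1, 2, 4, 6}  B3 = {1, 4, 5, 6}
Tree: B1–B2, B2–B3
Each bag holds 4 vertices, so the decomposition has width 3, which upper-bounds the treewidth. For the lower bound, the 4 vertices {1, 2, 4, 6} are pairwise adjacent, and any tree decomposition puts a clique entirely inside one bag — forcing width ≥ 3. Hence tw(G) = 3 exactly.

3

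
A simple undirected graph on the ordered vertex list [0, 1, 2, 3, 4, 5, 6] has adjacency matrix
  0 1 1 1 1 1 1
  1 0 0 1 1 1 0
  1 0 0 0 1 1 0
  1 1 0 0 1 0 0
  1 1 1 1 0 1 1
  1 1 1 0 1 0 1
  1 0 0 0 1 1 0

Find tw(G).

3

A width-3 tree decomposition is:
Bags: B1 = {0, 1, 4, 5}  B2 = {0, 1, 3, 4}  B3 = {0, 4, 5, 6}  B4 = {0, 2, 4, 5}
Tree: B1–B2, B1–B3, B1–B4
The largest bag has 4 vertices, giving width 3; this decomposition certifies tw(G) ≤ 3. On the other hand G contains the 4-clique {0, 1, 3, 4}. A clique must lie in a single bag of any decomposition, so no decomposition can have width below 3. Hence tw(G) = 3 exactly.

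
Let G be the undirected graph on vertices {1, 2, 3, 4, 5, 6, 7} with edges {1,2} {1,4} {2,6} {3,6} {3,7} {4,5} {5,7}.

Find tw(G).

A width-2 tree decomposition is:
Bags: B1 = {3, 6, 7}  B2 = {2, 6, 7}  B3 = {1, 2, 7}  B4 = {1, 4, 7}  B5 = {4, 5, 7}
Tree: B1–B2, B2–B3, B3–B4, B4–B5
The largest bag has 3 vertices, giving width 2; this decomposition certifies tw(G) ≤ 2. For the lower bound, G contains the cycle 7–3–6–2–1–4–5–7, so G is not a forest; only forests have treewidth ≤ 1, hence tw(G) ≥ 2. The upper and lower bounds meet at 2, so that is the treewidth.

2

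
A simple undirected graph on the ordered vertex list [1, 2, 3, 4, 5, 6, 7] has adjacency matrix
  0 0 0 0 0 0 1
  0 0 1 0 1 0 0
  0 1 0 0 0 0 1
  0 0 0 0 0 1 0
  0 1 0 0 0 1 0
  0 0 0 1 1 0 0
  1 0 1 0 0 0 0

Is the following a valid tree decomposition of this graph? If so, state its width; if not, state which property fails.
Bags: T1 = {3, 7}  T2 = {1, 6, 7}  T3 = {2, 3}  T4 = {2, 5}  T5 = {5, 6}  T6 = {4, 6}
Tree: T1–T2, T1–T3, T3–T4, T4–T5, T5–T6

No — bags containing vertex 6 are not connected in the tree.

A tree decomposition must satisfy three properties: every vertex lies in some bag; for every edge, both endpoints lie together in some bag; and for every vertex, the bags containing it form a connected subtree. Here bags containing vertex 6 are not connected in the tree, so the decomposition is invalid.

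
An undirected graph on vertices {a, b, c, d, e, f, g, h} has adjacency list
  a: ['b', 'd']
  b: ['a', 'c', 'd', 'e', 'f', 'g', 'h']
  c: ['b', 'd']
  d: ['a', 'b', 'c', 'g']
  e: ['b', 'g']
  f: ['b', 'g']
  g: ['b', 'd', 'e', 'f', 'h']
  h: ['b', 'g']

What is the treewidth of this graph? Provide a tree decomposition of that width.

The largest bag has 3 vertices, giving width 2; this decomposition certifies tw(G) ≤ 2. For the lower bound, the 3 vertices {b, d, g} are pairwise adjacent, and any tree decomposition puts a clique entirely inside one bag — forcing width ≥ 2. Hence tw(G) = 2 exactly.

Treewidth 2.
One optimal decomposition is:
Bags: B1 = {b, f, g}  B2 = {b, d, g}  B3 = {b, c, d}  B4 = {b, g, h}  B5 = {a, b, d}  B6 = {b, e, g}
Tree: B1–B2, B2–B3, B2–B4, B2–B5, B4–B6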